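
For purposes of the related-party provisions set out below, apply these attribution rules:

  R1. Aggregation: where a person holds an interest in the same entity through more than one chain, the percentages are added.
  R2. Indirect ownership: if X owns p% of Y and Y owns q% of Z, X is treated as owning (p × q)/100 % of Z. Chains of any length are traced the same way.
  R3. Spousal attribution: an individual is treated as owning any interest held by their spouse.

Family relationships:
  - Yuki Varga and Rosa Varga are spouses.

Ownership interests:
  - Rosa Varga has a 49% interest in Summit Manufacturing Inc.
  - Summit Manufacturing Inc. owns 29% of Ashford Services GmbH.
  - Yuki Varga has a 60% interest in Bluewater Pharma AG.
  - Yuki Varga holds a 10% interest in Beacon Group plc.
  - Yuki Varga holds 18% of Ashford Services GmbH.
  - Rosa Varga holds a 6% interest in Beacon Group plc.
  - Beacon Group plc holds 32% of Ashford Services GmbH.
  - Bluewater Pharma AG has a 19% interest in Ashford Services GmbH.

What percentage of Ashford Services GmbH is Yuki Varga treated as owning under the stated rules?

48.73%

By spousal attribution (R3), Yuki Varga is treated as also owning Rosa Varga's interest in Beacon Group plc, giving 10% + 6% = 16%.
By spousal attribution (R3), Yuki Varga is treated as owning Rosa Varga's 49% interest in Summit Manufacturing Inc.
Chain via Beacon Group plc (R2): 16% × 32% = 5.12% of Ashford Services GmbH.
Chain via Bluewater Pharma AG (R2): 60% × 19% = 11.4% of Ashford Services GmbH.
Direct interest in Ashford Services GmbH: 18%.
Chain via Summit Manufacturing Inc. (R2): 49% × 29% = 14.21% of Ashford Services GmbH.
Aggregating (R1): 5.12% + 11.4% + 18% + 14.21% = 48.73%.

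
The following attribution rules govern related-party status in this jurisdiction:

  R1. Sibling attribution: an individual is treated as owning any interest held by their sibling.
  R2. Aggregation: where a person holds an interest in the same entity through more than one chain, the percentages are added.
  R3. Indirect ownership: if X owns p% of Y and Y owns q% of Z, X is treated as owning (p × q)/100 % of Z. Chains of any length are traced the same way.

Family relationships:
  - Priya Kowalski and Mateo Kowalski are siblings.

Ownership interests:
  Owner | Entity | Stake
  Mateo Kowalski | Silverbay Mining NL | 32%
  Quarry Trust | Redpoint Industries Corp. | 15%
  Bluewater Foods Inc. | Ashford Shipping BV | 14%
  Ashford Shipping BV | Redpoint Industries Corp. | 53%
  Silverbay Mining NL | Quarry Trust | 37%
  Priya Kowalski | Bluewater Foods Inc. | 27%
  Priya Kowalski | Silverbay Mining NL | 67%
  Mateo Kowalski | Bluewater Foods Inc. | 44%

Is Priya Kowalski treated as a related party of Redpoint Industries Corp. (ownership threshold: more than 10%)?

Yes

By sibling attribution (R1), Priya Kowalski is treated as also owning Mateo Kowalski's interest in Bluewater Foods Inc, giving 27% + 44% = 71%.
By sibling attribution (R1), Priya Kowalski is treated as also owning Mateo Kowalski's interest in Silverbay Mining NL, giving 67% + 32% = 99%.
Chain via Bluewater Foods Inc. → Ashford Shipping BV (R3): 71% × 14% × 53% = 5.2682% of Redpoint Industries Corp.
Chain via Silverbay Mining NL → Quarry Trust (R3): 99% × 37% × 15% = 5.4945% of Redpoint Industries Corp.
Aggregating (R2): 5.2682% + 5.4945% = 10.7627%.
10.7627% exceeds the 10% threshold, so Priya is a related party to Redpoint Industries Corp.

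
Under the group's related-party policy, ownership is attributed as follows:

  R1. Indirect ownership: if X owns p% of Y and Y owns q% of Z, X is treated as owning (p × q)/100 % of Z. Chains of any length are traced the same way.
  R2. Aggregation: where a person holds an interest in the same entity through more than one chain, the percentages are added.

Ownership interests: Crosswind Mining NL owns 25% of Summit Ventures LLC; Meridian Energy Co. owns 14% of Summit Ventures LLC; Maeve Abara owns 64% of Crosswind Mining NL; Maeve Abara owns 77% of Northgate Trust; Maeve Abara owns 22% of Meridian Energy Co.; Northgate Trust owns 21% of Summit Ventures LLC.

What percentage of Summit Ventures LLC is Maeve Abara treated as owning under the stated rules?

35.25%

Chain via Crosswind Mining NL (R1): 64% × 25% = 16% of Summit Ventures LLC.
Chain via Northgate Trust (R1): 77% × 21% = 16.17% of Summit Ventures LLC.
Chain via Meridian Energy Co. (R1): 22% × 14% = 3.08% of Summit Ventures LLC.
Aggregating (R2): 16% + 16.17% + 3.08% = 35.25%.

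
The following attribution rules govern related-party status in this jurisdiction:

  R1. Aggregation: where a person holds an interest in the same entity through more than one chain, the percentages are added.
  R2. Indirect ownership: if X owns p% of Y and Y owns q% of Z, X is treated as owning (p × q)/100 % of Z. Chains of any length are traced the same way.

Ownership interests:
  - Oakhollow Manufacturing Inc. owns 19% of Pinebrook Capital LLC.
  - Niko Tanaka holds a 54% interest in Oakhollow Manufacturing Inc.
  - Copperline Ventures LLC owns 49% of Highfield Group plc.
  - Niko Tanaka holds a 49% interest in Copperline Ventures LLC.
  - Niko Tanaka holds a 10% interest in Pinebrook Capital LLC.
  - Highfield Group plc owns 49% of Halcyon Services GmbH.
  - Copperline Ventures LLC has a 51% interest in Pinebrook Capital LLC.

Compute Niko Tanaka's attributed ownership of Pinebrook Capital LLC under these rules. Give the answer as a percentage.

Chain via Copperline Ventures LLC (R2): 49% × 51% = 24.99% of Pinebrook Capital LLC.
Chain via Oakhollow Manufacturing Inc. (R2): 54% × 19% = 10.26% of Pinebrook Capital LLC.
Direct interest in Pinebrook Capital LLC: 10%.
Aggregating (R1): 24.99% + 10.26% + 10% = 45.25%.

45.25%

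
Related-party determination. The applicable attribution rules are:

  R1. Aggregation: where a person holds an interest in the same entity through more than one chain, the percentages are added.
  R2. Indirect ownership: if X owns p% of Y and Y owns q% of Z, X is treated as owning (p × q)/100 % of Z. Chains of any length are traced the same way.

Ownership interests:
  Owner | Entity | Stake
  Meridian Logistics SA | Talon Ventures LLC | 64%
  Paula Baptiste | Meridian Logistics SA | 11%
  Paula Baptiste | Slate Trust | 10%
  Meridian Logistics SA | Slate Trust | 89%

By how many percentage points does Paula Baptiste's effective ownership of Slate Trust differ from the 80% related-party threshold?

Chain via Meridian Logistics SA (R2): 11% × 89% = 9.79% of Slate Trust.
Direct interest in Slate Trust: 10%.
Aggregating (R1): 9.79% + 10% = 19.79%.
19.79% falls short of the 80% threshold by 60.21 percentage points.

60.21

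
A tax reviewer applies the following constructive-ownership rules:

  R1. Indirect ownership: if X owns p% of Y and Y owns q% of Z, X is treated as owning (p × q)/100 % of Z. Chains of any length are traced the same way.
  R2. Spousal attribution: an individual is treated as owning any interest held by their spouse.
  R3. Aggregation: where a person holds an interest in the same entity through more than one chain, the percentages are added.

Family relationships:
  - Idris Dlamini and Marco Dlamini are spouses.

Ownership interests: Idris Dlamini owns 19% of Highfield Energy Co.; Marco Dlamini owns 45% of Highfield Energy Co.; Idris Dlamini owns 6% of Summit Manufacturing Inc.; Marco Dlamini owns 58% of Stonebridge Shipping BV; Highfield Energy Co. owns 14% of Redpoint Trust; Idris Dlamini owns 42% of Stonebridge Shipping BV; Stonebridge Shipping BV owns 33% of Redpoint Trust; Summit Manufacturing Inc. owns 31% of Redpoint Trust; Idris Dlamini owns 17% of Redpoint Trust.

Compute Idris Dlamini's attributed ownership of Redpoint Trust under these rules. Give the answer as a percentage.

60.82%

By spousal attribution (R2), Idris Dlamini is treated as also owning Marco Dlamini's interest in Stonebridge Shipping BV, giving 42% + 58% = 100%.
By spousal attribution (R2), Idris Dlamini is treated as also owning Marco Dlamini's interest in Highfield Energy Co, giving 19% + 45% = 64%.
Chain via Stonebridge Shipping BV (R1): 100% × 33% = 33% of Redpoint Trust.
Chain via Summit Manufacturing Inc. (R1): 6% × 31% = 1.86% of Redpoint Trust.
Chain via Highfield Energy Co. (R1): 64% × 14% = 8.96% of Redpoint Trust.
Direct interest in Redpoint Trust: 17%.
Aggregating (R3): 33% + 1.86% + 8.96% + 17% = 60.82%.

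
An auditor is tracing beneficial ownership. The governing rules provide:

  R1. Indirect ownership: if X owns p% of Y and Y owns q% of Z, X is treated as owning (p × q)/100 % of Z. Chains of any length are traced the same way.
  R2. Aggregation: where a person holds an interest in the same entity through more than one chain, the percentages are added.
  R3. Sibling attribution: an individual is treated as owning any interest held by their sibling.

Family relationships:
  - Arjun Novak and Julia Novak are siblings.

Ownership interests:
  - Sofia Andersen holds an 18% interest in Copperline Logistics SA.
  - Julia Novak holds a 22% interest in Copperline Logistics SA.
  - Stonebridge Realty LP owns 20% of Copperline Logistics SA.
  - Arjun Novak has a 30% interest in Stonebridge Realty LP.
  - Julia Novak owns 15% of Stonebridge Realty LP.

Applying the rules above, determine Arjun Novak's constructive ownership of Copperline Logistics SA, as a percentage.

31%

By sibling attribution (R3), Arjun Novak is treated as also owning Julia Novak's interest in Stonebridge Realty LP, giving 30% + 15% = 45%.
By sibling attribution (R3), Arjun Novak is treated as owning Julia Novak's 22% interest in Copperline Logistics SA.
Chain via Stonebridge Realty LP (R1): 45% × 20% = 9% of Copperline Logistics SA.
Direct interest in Copperline Logistics SA: 22%.
Aggregating (R2): 9% + 22% = 31%.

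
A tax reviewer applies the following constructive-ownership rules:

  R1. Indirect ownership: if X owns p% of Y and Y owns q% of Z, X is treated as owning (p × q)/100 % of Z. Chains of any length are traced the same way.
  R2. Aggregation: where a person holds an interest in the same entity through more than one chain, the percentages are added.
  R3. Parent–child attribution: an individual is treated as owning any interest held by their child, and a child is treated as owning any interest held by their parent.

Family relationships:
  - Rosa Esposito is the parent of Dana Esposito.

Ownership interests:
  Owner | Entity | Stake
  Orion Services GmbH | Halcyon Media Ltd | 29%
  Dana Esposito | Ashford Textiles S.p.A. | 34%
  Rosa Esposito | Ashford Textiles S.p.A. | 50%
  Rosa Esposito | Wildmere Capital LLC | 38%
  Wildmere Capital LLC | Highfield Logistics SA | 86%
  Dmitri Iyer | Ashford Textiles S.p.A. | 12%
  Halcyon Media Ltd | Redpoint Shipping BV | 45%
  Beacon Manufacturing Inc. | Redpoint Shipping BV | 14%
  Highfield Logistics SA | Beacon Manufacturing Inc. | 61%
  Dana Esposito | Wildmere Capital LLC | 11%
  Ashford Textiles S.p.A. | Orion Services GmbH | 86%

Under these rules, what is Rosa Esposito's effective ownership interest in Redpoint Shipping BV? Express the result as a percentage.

13.026076%

By parent–child attribution (R3), Rosa Esposito is treated as also owning Dana Esposito's interest in Wildmere Capital LLC, giving 38% + 11% = 49%.
By parent–child attribution (R3), Rosa Esposito is treated as also owning Dana Esposito's interest in Ashford Textiles S.p.A, giving 50% + 34% = 84%.
Chain via Wildmere Capital LLC → Highfield Logistics SA → Beacon Manufacturing Inc. (R1): 49% × 86% × 61% × 14% = 3.598756% of Redpoint Shipping BV.
Chain via Ashford Textiles S.p.A. → Orion Services GmbH → Halcyon Media Ltd (R1): 84% × 86% × 29% × 45% = 9.42732% of Redpoint Shipping BV.
Aggregating (R2): 3.598756% + 9.42732% = 13.026076%.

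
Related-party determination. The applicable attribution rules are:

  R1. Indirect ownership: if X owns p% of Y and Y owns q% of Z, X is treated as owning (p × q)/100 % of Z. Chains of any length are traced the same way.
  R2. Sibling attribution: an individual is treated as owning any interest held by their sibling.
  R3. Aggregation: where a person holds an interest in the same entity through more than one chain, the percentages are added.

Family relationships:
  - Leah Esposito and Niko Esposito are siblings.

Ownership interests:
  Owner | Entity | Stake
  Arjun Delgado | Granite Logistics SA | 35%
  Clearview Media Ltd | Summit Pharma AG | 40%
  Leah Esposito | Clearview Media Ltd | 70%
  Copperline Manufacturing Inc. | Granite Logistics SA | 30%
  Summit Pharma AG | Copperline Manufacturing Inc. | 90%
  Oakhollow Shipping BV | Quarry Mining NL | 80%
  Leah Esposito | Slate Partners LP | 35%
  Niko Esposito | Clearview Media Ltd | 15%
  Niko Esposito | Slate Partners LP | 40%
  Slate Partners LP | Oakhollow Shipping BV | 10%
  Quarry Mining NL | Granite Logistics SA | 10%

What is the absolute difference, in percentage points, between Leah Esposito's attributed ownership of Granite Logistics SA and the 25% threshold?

By sibling attribution (R2), Leah Esposito is treated as also owning Niko Esposito's interest in Clearview Media Ltd, giving 70% + 15% = 85%.
By sibling attribution (R2), Leah Esposito is treated as also owning Niko Esposito's interest in Slate Partners LP, giving 35% + 40% = 75%.
Chain via Clearview Media Ltd → Summit Pharma AG → Copperline Manufacturing Inc. (R1): 85% × 40% × 90% × 30% = 9.18% of Granite Logistics SA.
Chain via Slate Partners LP → Oakhollow Shipping BV → Quarry Mining NL (R1): 75% × 10% × 80% × 10% = 0.6% of Granite Logistics SA.
Aggregating (R3): 9.18% + 0.6% = 9.78%.
9.78% falls short of the 25% threshold by 15.22 percentage points.

15.22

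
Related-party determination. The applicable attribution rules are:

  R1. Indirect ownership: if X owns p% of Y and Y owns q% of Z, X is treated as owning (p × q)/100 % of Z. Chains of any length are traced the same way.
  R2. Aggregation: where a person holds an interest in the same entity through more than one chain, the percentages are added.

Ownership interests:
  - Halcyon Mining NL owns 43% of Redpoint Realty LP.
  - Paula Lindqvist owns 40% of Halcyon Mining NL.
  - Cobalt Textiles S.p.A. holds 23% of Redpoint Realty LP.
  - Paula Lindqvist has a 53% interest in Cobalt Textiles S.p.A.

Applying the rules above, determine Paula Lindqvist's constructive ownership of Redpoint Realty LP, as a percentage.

Chain via Cobalt Textiles S.p.A. (R1): 53% × 23% = 12.19% of Redpoint Realty LP.
Chain via Halcyon Mining NL (R1): 40% × 43% = 17.2% of Redpoint Realty LP.
Aggregating (R2): 12.19% + 17.2% = 29.39%.

29.39%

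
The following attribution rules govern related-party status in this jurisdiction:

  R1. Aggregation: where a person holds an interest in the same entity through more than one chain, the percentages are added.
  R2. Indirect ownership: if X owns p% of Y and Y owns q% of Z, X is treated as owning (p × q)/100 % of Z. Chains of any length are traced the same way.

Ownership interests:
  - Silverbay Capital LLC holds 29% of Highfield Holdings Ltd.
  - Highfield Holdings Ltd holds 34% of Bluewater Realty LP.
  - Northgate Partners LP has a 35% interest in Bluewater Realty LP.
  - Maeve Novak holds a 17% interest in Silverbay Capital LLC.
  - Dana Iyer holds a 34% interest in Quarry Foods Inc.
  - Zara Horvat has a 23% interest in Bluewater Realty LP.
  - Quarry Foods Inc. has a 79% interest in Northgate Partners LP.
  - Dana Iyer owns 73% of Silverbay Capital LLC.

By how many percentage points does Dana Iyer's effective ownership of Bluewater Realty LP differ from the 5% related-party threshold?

11.5988

Chain via Silverbay Capital LLC → Highfield Holdings Ltd (R2): 73% × 29% × 34% = 7.1978% of Bluewater Realty LP.
Chain via Quarry Foods Inc. → Northgate Partners LP (R2): 34% × 79% × 35% = 9.401% of Bluewater Realty LP.
Aggregating (R1): 7.1978% + 9.401% = 16.5988%.
16.5988% exceeds the 5% threshold by 11.5988 percentage points.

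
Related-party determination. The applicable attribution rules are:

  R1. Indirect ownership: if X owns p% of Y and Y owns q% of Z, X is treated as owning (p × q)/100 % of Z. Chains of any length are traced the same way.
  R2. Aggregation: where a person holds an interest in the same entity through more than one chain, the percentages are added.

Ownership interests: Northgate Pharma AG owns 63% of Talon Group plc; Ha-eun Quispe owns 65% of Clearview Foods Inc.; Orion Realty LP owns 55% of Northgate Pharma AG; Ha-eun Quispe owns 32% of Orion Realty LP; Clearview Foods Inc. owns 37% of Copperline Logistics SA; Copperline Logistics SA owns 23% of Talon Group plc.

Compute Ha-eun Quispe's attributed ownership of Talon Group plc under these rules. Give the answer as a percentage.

Chain via Orion Realty LP → Northgate Pharma AG (R1): 32% × 55% × 63% = 11.088% of Talon Group plc.
Chain via Clearview Foods Inc. → Copperline Logistics SA (R1): 65% × 37% × 23% = 5.5315% of Talon Group plc.
Aggregating (R2): 11.088% + 5.5315% = 16.6195%.

16.6195%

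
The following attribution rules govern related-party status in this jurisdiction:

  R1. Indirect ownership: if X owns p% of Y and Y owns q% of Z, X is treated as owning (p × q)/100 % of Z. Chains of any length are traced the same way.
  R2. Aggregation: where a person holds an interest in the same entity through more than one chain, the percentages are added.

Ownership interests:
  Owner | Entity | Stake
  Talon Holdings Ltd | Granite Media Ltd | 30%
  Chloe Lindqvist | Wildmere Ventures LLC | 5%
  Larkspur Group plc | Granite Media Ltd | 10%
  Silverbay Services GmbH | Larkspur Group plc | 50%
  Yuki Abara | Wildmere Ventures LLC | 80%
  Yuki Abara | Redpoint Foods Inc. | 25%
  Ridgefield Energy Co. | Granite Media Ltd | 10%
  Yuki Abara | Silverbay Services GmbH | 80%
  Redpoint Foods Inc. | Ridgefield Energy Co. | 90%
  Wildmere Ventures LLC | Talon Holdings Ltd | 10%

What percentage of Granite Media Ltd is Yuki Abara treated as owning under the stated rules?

8.65%

Chain via Wildmere Ventures LLC → Talon Holdings Ltd (R1): 80% × 10% × 30% = 2.4% of Granite Media Ltd.
Chain via Redpoint Foods Inc. → Ridgefield Energy Co. (R1): 25% × 90% × 10% = 2.25% of Granite Media Ltd.
Chain via Silverbay Services GmbH → Larkspur Group plc (R1): 80% × 50% × 10% = 4% of Granite Media Ltd.
Aggregating (R2): 2.4% + 2.25% + 4% = 8.65%.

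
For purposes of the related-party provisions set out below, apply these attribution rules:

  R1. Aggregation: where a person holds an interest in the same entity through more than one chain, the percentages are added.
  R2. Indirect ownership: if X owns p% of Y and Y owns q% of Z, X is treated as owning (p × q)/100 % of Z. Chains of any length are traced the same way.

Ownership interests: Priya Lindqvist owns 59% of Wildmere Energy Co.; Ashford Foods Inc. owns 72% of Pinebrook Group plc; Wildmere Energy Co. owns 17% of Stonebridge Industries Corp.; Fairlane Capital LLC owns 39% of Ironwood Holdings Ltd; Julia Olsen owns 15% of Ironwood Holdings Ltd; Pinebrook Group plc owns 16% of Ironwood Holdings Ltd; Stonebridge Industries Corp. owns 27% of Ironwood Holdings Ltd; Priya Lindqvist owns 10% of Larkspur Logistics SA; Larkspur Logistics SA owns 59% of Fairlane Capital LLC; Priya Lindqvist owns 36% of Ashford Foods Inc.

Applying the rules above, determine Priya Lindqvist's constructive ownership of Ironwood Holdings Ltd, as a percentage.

9.1563%

Chain via Wildmere Energy Co. → Stonebridge Industries Corp. (R2): 59% × 17% × 27% = 2.7081% of Ironwood Holdings Ltd.
Chain via Ashford Foods Inc. → Pinebrook Group plc (R2): 36% × 72% × 16% = 4.1472% of Ironwood Holdings Ltd.
Chain via Larkspur Logistics SA → Fairlane Capital LLC (R2): 10% × 59% × 39% = 2.301% of Ironwood Holdings Ltd.
Aggregating (R1): 2.7081% + 4.1472% + 2.301% = 9.1563%.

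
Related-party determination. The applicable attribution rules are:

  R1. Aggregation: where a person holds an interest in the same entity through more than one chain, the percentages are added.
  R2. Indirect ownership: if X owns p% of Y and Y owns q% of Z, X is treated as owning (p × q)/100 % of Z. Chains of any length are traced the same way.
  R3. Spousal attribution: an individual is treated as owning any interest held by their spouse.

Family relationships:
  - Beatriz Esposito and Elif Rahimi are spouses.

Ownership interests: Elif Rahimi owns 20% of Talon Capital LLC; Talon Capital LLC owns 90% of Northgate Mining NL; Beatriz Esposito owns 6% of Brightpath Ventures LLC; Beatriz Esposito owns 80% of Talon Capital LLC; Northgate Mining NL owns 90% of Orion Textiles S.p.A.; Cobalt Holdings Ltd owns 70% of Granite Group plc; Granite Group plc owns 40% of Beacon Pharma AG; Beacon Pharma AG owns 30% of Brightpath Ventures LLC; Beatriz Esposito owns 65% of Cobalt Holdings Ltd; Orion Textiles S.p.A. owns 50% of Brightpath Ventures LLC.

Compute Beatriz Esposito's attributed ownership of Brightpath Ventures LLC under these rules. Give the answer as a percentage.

By spousal attribution (R3), Beatriz Esposito is treated as also owning Elif Rahimi's interest in Talon Capital LLC, giving 80% + 20% = 100%.
Chain via Talon Capital LLC → Northgate Mining NL → Orion Textiles S.p.A. (R2): 100% × 90% × 90% × 50% = 40.5% of Brightpath Ventures LLC.
Chain via Cobalt Holdings Ltd → Granite Group plc → Beacon Pharma AG (R2): 65% × 70% × 40% × 30% = 5.46% of Brightpath Ventures LLC.
Direct interest in Brightpath Ventures LLC: 6%.
Aggregating (R1): 40.5% + 5.46% + 6% = 51.96%.

51.96%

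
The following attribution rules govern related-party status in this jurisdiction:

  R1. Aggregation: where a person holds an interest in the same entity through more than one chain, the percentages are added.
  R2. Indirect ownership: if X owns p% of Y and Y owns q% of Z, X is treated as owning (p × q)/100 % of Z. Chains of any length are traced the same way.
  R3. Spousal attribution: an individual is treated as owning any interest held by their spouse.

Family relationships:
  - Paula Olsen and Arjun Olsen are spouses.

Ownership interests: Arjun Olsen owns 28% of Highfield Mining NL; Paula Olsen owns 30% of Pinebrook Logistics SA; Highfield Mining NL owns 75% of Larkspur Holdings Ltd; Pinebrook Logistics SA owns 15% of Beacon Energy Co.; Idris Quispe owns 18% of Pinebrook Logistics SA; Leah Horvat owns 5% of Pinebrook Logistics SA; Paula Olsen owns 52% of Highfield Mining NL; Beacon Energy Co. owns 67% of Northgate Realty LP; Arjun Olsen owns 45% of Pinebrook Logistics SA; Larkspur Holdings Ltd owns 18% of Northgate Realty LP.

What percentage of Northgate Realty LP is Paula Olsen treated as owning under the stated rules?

By spousal attribution (R3), Paula Olsen is treated as also owning Arjun Olsen's interest in Pinebrook Logistics SA, giving 30% + 45% = 75%.
By spousal attribution (R3), Paula Olsen is treated as also owning Arjun Olsen's interest in Highfield Mining NL, giving 52% + 28% = 80%.
Chain via Pinebrook Logistics SA → Beacon Energy Co. (R2): 75% × 15% × 67% = 7.5375% of Northgate Realty LP.
Chain via Highfield Mining NL → Larkspur Holdings Ltd (R2): 80% × 75% × 18% = 10.8% of Northgate Realty LP.
Aggregating (R1): 7.5375% + 10.8% = 18.3375%.

18.3375%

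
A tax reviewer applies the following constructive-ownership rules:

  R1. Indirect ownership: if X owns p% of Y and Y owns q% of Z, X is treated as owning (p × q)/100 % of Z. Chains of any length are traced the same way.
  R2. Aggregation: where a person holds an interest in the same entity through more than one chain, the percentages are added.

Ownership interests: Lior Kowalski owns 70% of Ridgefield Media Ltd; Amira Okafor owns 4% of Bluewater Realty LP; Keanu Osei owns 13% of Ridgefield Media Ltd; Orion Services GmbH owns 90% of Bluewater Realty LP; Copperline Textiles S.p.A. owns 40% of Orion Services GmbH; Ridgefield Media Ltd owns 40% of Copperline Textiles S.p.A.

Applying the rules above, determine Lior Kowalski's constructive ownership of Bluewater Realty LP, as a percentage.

Chain via Ridgefield Media Ltd → Copperline Textiles S.p.A. → Orion Services GmbH (R1): 70% × 40% × 40% × 90% = 10.08% of Bluewater Realty LP.

10.08%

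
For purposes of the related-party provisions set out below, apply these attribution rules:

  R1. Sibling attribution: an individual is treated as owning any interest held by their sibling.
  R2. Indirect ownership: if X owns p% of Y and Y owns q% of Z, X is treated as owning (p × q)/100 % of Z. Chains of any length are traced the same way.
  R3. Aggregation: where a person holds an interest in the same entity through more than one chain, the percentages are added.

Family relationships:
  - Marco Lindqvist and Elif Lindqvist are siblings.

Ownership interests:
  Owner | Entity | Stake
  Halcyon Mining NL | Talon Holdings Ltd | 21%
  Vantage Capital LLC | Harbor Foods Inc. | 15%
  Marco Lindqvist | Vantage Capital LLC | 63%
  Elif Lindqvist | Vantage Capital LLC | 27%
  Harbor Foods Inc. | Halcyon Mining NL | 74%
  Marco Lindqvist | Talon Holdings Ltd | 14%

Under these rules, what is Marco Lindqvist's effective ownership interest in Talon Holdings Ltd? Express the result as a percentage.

16.0979%

By sibling attribution (R1), Marco Lindqvist is treated as also owning Elif Lindqvist's interest in Vantage Capital LLC, giving 63% + 27% = 90%.
Chain via Vantage Capital LLC → Harbor Foods Inc. → Halcyon Mining NL (R2): 90% × 15% × 74% × 21% = 2.0979% of Talon Holdings Ltd.
Direct interest in Talon Holdings Ltd: 14%.
Aggregating (R3): 2.0979% + 14% = 16.0979%.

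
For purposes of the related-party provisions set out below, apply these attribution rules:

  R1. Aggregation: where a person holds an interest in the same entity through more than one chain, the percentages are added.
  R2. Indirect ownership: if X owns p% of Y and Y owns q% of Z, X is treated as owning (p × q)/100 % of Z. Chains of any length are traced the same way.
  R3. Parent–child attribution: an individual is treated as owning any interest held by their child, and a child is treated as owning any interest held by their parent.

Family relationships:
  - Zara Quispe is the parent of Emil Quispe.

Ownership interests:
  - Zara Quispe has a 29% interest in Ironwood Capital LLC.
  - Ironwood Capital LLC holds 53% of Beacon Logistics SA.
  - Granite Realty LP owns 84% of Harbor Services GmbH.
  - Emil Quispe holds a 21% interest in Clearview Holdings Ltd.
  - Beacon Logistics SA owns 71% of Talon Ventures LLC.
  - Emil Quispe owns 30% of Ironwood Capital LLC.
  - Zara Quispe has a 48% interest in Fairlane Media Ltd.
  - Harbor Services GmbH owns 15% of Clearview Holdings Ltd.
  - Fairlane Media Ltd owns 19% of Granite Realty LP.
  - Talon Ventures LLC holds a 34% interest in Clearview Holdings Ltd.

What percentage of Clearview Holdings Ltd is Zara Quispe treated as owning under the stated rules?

29.697698%

By parent–child attribution (R3), Zara Quispe is treated as also owning Emil Quispe's interest in Ironwood Capital LLC, giving 29% + 30% = 59%.
By parent–child attribution (R3), Zara Quispe is treated as owning Emil Quispe's 21% interest in Clearview Holdings Ltd.
Chain via Ironwood Capital LLC → Beacon Logistics SA → Talon Ventures LLC (R2): 59% × 53% × 71% × 34% = 7.548578% of Clearview Holdings Ltd.
Chain via Fairlane Media Ltd → Granite Realty LP → Harbor Services GmbH (R2): 48% × 19% × 84% × 15% = 1.14912% of Clearview Holdings Ltd.
Direct interest in Clearview Holdings Ltd: 21%.
Aggregating (R1): 7.548578% + 1.14912% + 21% = 29.697698%.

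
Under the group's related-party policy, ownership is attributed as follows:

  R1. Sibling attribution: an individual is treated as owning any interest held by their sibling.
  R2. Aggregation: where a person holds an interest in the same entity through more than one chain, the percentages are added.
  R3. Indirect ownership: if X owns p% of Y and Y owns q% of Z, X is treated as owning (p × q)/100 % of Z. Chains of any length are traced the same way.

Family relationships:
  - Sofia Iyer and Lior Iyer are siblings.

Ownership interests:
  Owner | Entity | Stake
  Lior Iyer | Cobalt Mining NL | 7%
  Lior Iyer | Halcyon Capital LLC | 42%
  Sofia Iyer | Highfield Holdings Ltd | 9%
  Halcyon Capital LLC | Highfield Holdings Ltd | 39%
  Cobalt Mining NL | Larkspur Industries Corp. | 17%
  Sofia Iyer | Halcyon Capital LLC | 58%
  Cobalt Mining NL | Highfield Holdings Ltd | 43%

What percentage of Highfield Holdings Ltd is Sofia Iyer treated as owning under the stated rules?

By sibling attribution (R1), Sofia Iyer is treated as also owning Lior Iyer's interest in Halcyon Capital LLC, giving 58% + 42% = 100%.
By sibling attribution (R1), Sofia Iyer is treated as owning Lior Iyer's 7% interest in Cobalt Mining NL.
Chain via Halcyon Capital LLC (R3): 100% × 39% = 39% of Highfield Holdings Ltd.
Direct interest in Highfield Holdings Ltd: 9%.
Chain via Cobalt Mining NL (R3): 7% × 43% = 3.01% of Highfield Holdings Ltd.
Aggregating (R2): 39% + 9% + 3.01% = 51.01%.

51.01%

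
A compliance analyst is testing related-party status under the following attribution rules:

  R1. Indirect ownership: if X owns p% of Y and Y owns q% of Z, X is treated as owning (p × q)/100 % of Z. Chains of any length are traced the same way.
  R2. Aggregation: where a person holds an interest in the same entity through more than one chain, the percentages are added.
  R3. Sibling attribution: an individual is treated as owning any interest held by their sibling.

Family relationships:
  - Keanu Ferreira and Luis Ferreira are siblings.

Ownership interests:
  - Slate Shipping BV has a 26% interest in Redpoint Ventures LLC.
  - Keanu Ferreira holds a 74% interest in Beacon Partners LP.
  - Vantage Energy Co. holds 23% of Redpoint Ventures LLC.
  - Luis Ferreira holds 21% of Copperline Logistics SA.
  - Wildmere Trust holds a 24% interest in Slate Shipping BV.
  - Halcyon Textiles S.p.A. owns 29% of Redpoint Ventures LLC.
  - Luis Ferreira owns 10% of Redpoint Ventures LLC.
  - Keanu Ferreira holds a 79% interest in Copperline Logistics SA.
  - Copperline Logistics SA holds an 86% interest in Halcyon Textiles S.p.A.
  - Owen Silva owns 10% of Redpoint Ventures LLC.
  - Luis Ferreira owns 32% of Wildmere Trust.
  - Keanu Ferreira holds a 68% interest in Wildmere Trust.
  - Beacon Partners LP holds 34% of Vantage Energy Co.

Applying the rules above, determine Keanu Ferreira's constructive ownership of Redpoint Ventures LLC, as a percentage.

By sibling attribution (R3), Keanu Ferreira is treated as also owning Luis Ferreira's interest in Wildmere Trust, giving 68% + 32% = 100%.
By sibling attribution (R3), Keanu Ferreira is treated as also owning Luis Ferreira's interest in Copperline Logistics SA, giving 79% + 21% = 100%.
By sibling attribution (R3), Keanu Ferreira is treated as owning Luis Ferreira's 10% interest in Redpoint Ventures LLC.
Chain via Wildmere Trust → Slate Shipping BV (R1): 100% × 24% × 26% = 6.24% of Redpoint Ventures LLC.
Chain via Beacon Partners LP → Vantage Energy Co. (R1): 74% × 34% × 23% = 5.7868% of Redpoint Ventures LLC.
Chain via Copperline Logistics SA → Halcyon Textiles S.p.A. (R1): 100% × 86% × 29% = 24.94% of Redpoint Ventures LLC.
Direct interest in Redpoint Ventures LLC: 10%.
Aggregating (R2): 6.24% + 5.7868% + 24.94% + 10% = 46.9668%.

46.9668%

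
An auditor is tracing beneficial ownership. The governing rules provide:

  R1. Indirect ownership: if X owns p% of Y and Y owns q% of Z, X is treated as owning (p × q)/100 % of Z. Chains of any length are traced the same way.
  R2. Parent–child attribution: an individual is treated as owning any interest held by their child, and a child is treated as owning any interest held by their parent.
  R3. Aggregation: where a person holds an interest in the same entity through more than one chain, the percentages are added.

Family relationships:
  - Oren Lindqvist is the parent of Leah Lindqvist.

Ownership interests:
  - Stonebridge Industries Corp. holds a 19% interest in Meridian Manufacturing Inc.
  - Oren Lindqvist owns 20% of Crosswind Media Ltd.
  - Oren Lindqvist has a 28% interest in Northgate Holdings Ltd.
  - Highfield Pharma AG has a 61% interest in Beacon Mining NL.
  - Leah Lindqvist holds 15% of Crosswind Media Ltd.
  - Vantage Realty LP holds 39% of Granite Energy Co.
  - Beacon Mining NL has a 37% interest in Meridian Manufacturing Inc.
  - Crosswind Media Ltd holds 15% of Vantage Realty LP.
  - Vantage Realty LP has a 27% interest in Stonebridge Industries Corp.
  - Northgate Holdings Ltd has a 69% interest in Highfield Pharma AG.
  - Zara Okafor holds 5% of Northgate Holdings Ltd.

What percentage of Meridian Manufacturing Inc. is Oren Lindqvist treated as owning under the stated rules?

By parent–child attribution (R2), Oren Lindqvist is treated as also owning Leah Lindqvist's interest in Crosswind Media Ltd, giving 20% + 15% = 35%.
Chain via Northgate Holdings Ltd → Highfield Pharma AG → Beacon Mining NL (R1): 28% × 69% × 61% × 37% = 4.360524% of Meridian Manufacturing Inc.
Chain via Crosswind Media Ltd → Vantage Realty LP → Stonebridge Industries Corp. (R1): 35% × 15% × 27% × 19% = 0.269325% of Meridian Manufacturing Inc.
Aggregating (R3): 4.360524% + 0.269325% = 4.629849%.

4.629849%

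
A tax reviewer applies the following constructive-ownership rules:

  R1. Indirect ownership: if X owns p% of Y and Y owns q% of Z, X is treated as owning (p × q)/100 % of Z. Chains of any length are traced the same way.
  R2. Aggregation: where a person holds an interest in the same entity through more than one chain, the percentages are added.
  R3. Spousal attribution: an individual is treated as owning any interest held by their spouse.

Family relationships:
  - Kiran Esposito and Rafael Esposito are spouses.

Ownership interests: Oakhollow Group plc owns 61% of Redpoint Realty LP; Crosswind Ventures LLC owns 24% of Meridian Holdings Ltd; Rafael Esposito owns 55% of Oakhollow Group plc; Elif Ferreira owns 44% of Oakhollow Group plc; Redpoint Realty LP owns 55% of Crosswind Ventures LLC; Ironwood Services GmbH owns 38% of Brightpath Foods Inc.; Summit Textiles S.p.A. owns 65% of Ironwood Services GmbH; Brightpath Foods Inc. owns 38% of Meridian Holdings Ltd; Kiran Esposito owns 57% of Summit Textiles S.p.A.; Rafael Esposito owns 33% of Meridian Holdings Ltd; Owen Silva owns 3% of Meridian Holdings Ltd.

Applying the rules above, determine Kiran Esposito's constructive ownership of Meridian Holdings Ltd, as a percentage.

By spousal attribution (R3), Kiran Esposito is treated as owning Rafael Esposito's 55% interest in Oakhollow Group plc.
By spousal attribution (R3), Kiran Esposito is treated as owning Rafael Esposito's 33% interest in Meridian Holdings Ltd.
Chain via Summit Textiles S.p.A. → Ironwood Services GmbH → Brightpath Foods Inc. (R1): 57% × 65% × 38% × 38% = 5.35002% of Meridian Holdings Ltd.
Chain via Oakhollow Group plc → Redpoint Realty LP → Crosswind Ventures LLC (R1): 55% × 61% × 55% × 24% = 4.4286% of Meridian Holdings Ltd.
Direct interest in Meridian Holdings Ltd: 33%.
Aggregating (R2): 5.35002% + 4.4286% + 33% = 42.77862%.

42.77862%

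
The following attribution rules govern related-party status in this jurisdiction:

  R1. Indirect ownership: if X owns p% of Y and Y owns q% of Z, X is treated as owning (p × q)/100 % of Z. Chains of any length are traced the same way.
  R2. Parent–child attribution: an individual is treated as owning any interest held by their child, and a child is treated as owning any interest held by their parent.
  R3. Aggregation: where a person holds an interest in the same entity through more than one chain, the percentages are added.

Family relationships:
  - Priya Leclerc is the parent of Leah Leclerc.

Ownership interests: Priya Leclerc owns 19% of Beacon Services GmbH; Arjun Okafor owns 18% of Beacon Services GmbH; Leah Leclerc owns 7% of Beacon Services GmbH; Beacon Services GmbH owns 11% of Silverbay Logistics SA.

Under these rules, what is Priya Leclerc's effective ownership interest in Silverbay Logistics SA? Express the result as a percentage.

By parent–child attribution (R2), Priya Leclerc is treated as also owning Leah Leclerc's interest in Beacon Services GmbH, giving 19% + 7% = 26%.
Chain via Beacon Services GmbH (R1): 26% × 11% = 2.86% of Silverbay Logistics SA.

2.86%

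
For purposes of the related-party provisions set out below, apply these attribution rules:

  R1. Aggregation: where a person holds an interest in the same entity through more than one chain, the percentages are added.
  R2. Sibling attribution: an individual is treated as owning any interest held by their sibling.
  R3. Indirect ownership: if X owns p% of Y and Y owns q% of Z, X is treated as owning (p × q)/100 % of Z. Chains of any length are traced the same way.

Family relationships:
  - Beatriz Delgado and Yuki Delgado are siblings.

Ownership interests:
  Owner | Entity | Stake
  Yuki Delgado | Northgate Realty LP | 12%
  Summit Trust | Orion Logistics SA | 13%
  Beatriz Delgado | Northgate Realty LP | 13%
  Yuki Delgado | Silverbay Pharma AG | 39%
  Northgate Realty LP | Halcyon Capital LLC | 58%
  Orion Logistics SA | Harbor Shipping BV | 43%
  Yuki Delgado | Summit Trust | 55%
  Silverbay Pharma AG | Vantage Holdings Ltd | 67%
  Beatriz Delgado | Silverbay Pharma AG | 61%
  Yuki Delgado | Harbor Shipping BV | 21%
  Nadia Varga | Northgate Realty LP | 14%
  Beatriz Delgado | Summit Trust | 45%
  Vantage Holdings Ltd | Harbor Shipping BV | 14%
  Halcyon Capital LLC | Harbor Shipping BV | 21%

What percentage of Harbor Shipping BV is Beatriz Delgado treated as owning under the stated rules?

39.015%

By sibling attribution (R2), Beatriz Delgado is treated as also owning Yuki Delgado's interest in Silverbay Pharma AG, giving 61% + 39% = 100%.
By sibling attribution (R2), Beatriz Delgado is treated as also owning Yuki Delgado's interest in Summit Trust, giving 45% + 55% = 100%.
By sibling attribution (R2), Beatriz Delgado is treated as also owning Yuki Delgado's interest in Northgate Realty LP, giving 13% + 12% = 25%.
By sibling attribution (R2), Beatriz Delgado is treated as owning Yuki Delgado's 21% interest in Harbor Shipping BV.
Chain via Silverbay Pharma AG → Vantage Holdings Ltd (R3): 100% × 67% × 14% = 9.38% of Harbor Shipping BV.
Chain via Summit Trust → Orion Logistics SA (R3): 100% × 13% × 43% = 5.59% of Harbor Shipping BV.
Chain via Northgate Realty LP → Halcyon Capital LLC (R3): 25% × 58% × 21% = 3.045% of Harbor Shipping BV.
Direct interest in Harbor Shipping BV: 21%.
Aggregating (R1): 9.38% + 5.59% + 3.045% + 21% = 39.015%.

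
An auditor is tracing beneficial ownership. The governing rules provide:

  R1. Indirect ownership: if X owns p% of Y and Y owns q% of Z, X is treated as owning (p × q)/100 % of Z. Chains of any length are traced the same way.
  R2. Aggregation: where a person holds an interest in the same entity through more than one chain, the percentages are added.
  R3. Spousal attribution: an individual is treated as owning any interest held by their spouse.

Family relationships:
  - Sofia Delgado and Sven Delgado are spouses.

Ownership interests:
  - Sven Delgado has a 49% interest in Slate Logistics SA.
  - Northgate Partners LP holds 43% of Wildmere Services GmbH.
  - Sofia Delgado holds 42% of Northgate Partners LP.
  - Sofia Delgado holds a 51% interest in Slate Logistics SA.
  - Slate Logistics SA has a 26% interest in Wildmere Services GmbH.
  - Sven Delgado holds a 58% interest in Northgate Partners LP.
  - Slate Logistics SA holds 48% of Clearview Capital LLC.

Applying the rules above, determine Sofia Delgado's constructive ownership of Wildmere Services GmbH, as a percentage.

By spousal attribution (R3), Sofia Delgado is treated as also owning Sven Delgado's interest in Slate Logistics SA, giving 51% + 49% = 100%.
By spousal attribution (R3), Sofia Delgado is treated as also owning Sven Delgado's interest in Northgate Partners LP, giving 42% + 58% = 100%.
Chain via Slate Logistics SA (R1): 100% × 26% = 26% of Wildmere Services GmbH.
Chain via Northgate Partners LP (R1): 100% × 43% = 43% of Wildmere Services GmbH.
Aggregating (R2): 26% + 43% = 69%.

69%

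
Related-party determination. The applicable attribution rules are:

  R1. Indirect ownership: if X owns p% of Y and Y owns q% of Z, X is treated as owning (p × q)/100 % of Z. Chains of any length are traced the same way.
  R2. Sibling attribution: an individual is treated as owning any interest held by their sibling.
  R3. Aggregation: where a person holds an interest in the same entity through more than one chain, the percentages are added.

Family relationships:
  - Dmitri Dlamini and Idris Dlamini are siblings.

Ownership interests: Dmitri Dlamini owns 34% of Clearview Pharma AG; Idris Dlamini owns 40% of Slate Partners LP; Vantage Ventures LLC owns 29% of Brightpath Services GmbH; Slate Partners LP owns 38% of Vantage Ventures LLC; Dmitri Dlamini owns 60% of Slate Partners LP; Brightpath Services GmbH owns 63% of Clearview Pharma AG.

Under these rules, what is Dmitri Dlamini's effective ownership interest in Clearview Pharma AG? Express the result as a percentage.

40.9426%

By sibling attribution (R2), Dmitri Dlamini is treated as also owning Idris Dlamini's interest in Slate Partners LP, giving 60% + 40% = 100%.
Chain via Slate Partners LP → Vantage Ventures LLC → Brightpath Services GmbH (R1): 100% × 38% × 29% × 63% = 6.9426% of Clearview Pharma AG.
Direct interest in Clearview Pharma AG: 34%.
Aggregating (R3): 6.9426% + 34% = 40.9426%.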